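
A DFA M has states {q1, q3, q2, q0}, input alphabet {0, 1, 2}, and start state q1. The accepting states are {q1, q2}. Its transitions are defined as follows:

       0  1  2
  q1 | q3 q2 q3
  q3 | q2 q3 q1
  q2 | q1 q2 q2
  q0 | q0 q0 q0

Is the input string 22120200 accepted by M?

Yes

start at q1
read '2': q1 → q3
read '2': q3 → q1
read '1': q1 → q2
read '2': q2 → q2
read '0': q2 → q1
read '2': q1 → q3
read '0': q3 → q2
read '0': q2 → q1
End state q1 is accepting.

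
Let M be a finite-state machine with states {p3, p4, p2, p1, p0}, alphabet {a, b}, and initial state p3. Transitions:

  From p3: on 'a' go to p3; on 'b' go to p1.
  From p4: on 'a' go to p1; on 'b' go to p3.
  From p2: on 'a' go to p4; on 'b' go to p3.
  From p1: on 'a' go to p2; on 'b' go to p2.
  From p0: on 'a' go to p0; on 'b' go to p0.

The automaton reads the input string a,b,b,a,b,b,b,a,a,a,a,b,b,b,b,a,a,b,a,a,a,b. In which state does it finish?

p2

p3 → p3 → p1 → p2 → p4 → p3 → p1 → p2 → p4 → p1 → p2 → p4 → p3 → p1 → p2 → p3 → p3 → p3 → p1 → p2 → p4 → p1 → p2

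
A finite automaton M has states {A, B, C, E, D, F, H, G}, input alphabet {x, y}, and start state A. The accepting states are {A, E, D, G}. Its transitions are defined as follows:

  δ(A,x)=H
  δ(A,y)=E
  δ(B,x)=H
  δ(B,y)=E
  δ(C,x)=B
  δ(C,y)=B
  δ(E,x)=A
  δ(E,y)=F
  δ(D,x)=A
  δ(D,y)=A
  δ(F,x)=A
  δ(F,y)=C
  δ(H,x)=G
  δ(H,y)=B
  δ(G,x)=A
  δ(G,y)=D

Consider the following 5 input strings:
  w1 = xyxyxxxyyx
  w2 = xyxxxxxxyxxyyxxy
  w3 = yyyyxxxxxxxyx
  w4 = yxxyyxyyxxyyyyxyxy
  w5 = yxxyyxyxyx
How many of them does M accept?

3

w1: A → H → B → H → B → H → G → A → E → F → A  → end A, accepted
w2: A → H → B → H → G → A → H → G → A → E → A → H → B → E → A → H → B  → end B, rejected
w3: A → E → F → C → B → H → G → A → H → G → A → H → B → H  → end H, rejected
w4: A → E → A → H → B → E → A → E → F → A → H → B → E → F → C → B → E → A → E  → end E, accepted
w5: A → E → A → H → B → E → A → E → A → E → A  → end A, accepted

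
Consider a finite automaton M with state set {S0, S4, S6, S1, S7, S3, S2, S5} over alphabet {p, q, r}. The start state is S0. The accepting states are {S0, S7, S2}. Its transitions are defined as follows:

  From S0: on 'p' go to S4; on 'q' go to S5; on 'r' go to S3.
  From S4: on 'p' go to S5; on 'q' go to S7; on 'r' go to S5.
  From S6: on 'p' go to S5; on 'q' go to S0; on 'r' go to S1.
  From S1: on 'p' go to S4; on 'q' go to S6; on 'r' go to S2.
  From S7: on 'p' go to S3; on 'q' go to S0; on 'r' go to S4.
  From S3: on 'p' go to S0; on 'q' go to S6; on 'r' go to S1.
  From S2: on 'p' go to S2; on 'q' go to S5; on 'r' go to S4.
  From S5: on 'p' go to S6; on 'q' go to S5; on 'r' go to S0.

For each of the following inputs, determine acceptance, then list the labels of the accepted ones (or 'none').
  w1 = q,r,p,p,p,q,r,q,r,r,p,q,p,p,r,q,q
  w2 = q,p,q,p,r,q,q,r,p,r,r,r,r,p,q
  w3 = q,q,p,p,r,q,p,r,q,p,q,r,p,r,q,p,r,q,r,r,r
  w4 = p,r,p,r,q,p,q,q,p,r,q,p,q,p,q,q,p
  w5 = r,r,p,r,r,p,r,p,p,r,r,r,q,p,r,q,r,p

w1: Trace: S0 -q-> S5 -r-> S0 -p-> S4 -p-> S5 -p-> S6 -q-> S0 -r-> S3 -q-> S6 -r-> S1 -r-> S2 -p-> S2 -q-> S5 -p-> S6 -p-> S5 -r-> S0 -q-> S5 -q-> S5  → end S5, rejected
w2: Trace: S0 -q-> S5 -p-> S6 -q-> S0 -p-> S4 -r-> S5 -q-> S5 -q-> S5 -r-> S0 -p-> S4 -r-> S5 -r-> S0 -r-> S3 -r-> S1 -p-> S4 -q-> S7  → end S7, accepted
w3: Trace: S0 -q-> S5 -q-> S5 -p-> S6 -p-> S5 -r-> S0 -q-> S5 -p-> S6 -r-> S1 -q-> S6 -p-> S5 -q-> S5 -r-> S0 -p-> S4 -r-> S5 -q-> S5 -p-> S6 -r-> S1 -q-> S6 -r-> S1 -r-> S2 -r-> S4  → end S4, rejected
w4: Trace: S0 -p-> S4 -r-> S5 -p-> S6 -r-> S1 -q-> S6 -p-> S5 -q-> S5 -q-> S5 -p-> S6 -r-> S1 -q-> S6 -p-> S5 -q-> S5 -p-> S6 -q-> S0 -q-> S5 -p-> S6  → end S6, rejected
w5: Trace: S0 -r-> S3 -r-> S1 -p-> S4 -r-> S5 -r-> S0 -p-> S4 -r-> S5 -p-> S6 -p-> S5 -r-> S0 -r-> S3 -r-> S1 -q-> S6 -p-> S5 -r-> S0 -q-> S5 -r-> S0 -p-> S4  → end S4, rejected

w2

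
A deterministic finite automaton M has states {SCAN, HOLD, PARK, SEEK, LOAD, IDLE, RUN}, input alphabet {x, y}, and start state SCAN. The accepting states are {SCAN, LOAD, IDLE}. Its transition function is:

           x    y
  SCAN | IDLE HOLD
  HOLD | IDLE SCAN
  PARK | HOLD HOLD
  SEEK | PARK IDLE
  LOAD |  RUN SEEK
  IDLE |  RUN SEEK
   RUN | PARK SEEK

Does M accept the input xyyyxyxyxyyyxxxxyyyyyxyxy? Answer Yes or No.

No

Trace: SCAN -x-> IDLE -y-> SEEK -y-> IDLE -y-> SEEK -x-> PARK -y-> HOLD -x-> IDLE -y-> SEEK -x-> PARK -y-> HOLD -y-> SCAN -y-> HOLD -x-> IDLE -x-> RUN -x-> PARK -x-> HOLD -y-> SCAN -y-> HOLD -y-> SCAN -y-> HOLD -y-> SCAN -x-> IDLE -y-> SEEK -x-> PARK -y-> HOLD
End state HOLD is not accepting.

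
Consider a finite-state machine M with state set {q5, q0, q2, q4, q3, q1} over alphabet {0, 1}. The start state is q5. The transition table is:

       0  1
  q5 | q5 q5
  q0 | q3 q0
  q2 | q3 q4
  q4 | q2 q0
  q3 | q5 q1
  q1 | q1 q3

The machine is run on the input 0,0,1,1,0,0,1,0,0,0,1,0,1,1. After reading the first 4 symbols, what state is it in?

q5 → q5 → q5 → q5 → q5
After 4 symbols: q5.

q5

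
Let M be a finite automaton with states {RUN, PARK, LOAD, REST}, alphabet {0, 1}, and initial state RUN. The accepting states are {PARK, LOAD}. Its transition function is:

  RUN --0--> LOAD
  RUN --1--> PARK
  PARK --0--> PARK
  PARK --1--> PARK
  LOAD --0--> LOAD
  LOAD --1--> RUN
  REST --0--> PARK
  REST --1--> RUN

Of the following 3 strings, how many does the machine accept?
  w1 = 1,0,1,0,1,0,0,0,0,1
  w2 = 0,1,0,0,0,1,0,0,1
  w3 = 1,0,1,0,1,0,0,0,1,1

2

w1: Trace: RUN -1-> PARK -0-> PARK -1-> PARK -0-> PARK -1-> PARK -0-> PARK -0-> PARK -0-> PARK -0-> PARK -1-> PARK  → end PARK, accepted
w2: Trace: RUN -0-> LOAD -1-> RUN -0-> LOAD -0-> LOAD -0-> LOAD -1-> RUN -0-> LOAD -0-> LOAD -1-> RUN  → end RUN, rejected
w3: Trace: RUN -1-> PARK -0-> PARK -1-> PARK -0-> PARK -1-> PARK -0-> PARK -0-> PARK -0-> PARK -1-> PARK -1-> PARK  → end PARK, accepted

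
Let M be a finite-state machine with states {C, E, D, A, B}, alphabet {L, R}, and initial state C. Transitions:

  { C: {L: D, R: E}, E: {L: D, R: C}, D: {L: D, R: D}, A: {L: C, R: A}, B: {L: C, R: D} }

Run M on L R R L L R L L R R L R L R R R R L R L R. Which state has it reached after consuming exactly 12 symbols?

Trace: C -L-> D -R-> D -R-> D -L-> D -L-> D -R-> D -L-> D -L-> D -R-> D -R-> D -L-> D -R-> D
After 12 symbols: D.

D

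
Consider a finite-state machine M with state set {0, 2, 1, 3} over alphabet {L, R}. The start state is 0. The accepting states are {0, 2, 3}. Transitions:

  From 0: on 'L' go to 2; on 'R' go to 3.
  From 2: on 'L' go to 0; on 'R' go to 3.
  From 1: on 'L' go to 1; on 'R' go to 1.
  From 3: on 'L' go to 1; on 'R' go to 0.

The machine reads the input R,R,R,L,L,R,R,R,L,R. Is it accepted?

start at 0
read 'R': 0 → 3
read 'R': 3 → 0
read 'R': 0 → 3
read 'L': 3 → 1
read 'L': 1 → 1
read 'R': 1 → 1
read 'R': 1 → 1
read 'R': 1 → 1
read 'L': 1 → 1
read 'R': 1 → 1
End state 1 is not accepting.

No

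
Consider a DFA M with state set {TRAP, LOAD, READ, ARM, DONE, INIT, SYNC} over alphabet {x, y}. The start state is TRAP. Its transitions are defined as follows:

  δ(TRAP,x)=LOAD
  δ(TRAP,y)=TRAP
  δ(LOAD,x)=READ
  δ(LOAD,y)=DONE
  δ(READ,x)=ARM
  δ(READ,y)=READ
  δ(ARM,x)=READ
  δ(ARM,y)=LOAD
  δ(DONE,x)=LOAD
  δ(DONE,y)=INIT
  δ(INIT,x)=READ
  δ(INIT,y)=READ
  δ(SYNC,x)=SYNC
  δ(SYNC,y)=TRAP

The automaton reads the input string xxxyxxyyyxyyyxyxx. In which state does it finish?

ARM

TRAP → LOAD → READ → ARM → LOAD → READ → ARM → LOAD → DONE → INIT → READ → READ → READ → READ → ARM → LOAD → READ → ARM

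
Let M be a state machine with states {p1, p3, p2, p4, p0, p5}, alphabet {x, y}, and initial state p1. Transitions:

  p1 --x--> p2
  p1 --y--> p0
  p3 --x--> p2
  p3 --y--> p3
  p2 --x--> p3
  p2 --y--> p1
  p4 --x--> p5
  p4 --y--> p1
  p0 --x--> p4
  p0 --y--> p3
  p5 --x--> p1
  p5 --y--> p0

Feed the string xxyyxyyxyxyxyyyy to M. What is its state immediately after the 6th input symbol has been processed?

p1

p1 → p2 → p3 → p3 → p3 → p2 → p1
After 6 symbols: p1.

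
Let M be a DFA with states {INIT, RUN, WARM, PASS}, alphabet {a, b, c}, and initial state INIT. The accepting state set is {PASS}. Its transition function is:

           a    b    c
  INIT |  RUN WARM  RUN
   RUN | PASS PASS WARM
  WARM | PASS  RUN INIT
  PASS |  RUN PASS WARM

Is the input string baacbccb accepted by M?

No

start at INIT
read 'b': INIT → WARM
read 'a': WARM → PASS
read 'a': PASS → RUN
read 'c': RUN → WARM
read 'b': WARM → RUN
read 'c': RUN → WARM
read 'c': WARM → INIT
read 'b': INIT → WARM
End state WARM is not accepting.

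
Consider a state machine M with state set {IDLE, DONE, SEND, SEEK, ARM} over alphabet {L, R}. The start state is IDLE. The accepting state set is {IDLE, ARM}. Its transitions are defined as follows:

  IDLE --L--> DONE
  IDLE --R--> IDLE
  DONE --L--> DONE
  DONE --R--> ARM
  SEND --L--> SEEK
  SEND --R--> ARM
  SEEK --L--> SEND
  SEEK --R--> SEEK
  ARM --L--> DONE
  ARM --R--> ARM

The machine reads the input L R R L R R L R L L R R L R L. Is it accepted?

No

IDLE → DONE → ARM → ARM → DONE → ARM → ARM → DONE → ARM → DONE → DONE → ARM → ARM → DONE → ARM → DONE
End state DONE is not accepting.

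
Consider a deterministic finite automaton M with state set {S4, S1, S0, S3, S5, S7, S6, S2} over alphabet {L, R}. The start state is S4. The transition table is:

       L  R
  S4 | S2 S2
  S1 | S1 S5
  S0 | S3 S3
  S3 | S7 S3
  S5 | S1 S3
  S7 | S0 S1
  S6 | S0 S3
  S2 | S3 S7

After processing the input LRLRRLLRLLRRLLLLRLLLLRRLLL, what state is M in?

S3

S4 → S2 → S7 → S0 → S3 → S3 → S7 → S0 → S3 → S7 → S0 → S3 → S3 → S7 → S0 → S3 → S7 → S1 → S1 → S1 → S1 → S1 → S5 → S3 → S7 → S0 → S3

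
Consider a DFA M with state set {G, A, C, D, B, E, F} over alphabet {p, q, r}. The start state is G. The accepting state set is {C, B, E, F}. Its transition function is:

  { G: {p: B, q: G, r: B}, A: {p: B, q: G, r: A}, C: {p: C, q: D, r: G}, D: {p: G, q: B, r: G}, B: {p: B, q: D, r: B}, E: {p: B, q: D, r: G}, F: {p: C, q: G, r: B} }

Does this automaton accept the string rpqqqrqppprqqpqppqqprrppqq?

Trace: G -r-> B -p-> B -q-> D -q-> B -q-> D -r-> G -q-> G -p-> B -p-> B -p-> B -r-> B -q-> D -q-> B -p-> B -q-> D -p-> G -p-> B -q-> D -q-> B -p-> B -r-> B -r-> B -p-> B -p-> B -q-> D -q-> B
End state B is accepting.

Yes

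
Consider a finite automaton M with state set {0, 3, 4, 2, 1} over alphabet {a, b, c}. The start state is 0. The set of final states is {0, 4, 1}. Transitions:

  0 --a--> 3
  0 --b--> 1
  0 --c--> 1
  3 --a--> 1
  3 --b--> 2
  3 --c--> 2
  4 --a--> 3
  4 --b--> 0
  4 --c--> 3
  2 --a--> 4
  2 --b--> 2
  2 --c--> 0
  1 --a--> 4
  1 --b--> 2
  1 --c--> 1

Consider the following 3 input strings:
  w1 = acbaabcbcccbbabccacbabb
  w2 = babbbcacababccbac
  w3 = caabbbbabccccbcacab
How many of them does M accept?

w1: 0 → 3 → 2 → 2 → 4 → 3 → 2 → 0 → 1 → 1 → 1 → 1 → 2 → 2 → 4 → 0 → 1 → 1 → 4 → 3 → 2 → 4 → 0 → 1  → end 1, accepted
w2: 0 → 1 → 4 → 0 → 1 → 2 → 0 → 3 → 2 → 4 → 0 → 3 → 2 → 0 → 1 → 2 → 4 → 3  → end 3, rejected
w3: 0 → 1 → 4 → 3 → 2 → 2 → 2 → 2 → 4 → 0 → 1 → 1 → 1 → 1 → 2 → 0 → 3 → 2 → 4 → 0  → end 0, accepted

2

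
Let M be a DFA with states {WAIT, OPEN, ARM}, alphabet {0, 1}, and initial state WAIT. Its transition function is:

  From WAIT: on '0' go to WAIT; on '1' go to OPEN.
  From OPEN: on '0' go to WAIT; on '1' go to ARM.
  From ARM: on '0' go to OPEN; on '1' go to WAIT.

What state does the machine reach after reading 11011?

WAIT → OPEN → ARM → OPEN → ARM → WAIT

WAIT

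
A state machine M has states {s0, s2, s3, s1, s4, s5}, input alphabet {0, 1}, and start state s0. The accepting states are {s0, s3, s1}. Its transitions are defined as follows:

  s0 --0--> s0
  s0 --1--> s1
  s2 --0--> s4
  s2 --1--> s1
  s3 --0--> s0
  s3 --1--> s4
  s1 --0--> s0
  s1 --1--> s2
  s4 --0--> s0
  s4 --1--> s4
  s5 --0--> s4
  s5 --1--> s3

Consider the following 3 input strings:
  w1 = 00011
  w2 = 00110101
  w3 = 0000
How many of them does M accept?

w1: Trace: s0 -0-> s0 -0-> s0 -0-> s0 -1-> s1 -1-> s2  → end s2, rejected
w2: Trace: s0 -0-> s0 -0-> s0 -1-> s1 -1-> s2 -0-> s4 -1-> s4 -0-> s0 -1-> s1  → end s1, accepted
w3: Trace: s0 -0-> s0 -0-> s0 -0-> s0 -0-> s0  → end s0, accepted

2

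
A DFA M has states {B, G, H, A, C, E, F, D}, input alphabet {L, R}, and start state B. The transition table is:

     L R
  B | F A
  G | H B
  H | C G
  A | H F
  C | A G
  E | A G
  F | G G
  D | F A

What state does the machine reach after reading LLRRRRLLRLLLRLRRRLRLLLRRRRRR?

start at B
read 'L': B → F
read 'L': F → G
read 'R': G → B
read 'R': B → A
read 'R': A → F
read 'R': F → G
read 'L': G → H
read 'L': H → C
read 'R': C → G
read 'L': G → H
read 'L': H → C
read 'L': C → A
read 'R': A → F
read 'L': F → G
read 'R': G → B
read 'R': B → A
read 'R': A → F
read 'L': F → G
read 'R': G → B
read 'L': B → F
read 'L': F → G
read 'L': G → H
read 'R': H → G
read 'R': G → B
read 'R': B → A
read 'R': A → F
read 'R': F → G
read 'R': G → B

B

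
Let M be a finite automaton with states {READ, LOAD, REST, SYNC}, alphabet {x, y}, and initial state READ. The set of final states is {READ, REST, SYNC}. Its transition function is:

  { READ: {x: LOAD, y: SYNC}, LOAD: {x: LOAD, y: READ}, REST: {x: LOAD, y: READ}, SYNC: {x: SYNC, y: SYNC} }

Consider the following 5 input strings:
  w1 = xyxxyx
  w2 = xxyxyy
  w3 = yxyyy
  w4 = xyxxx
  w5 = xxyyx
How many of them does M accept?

w1: READ → LOAD → READ → LOAD → LOAD → READ → LOAD  → end LOAD, rejected
w2: READ → LOAD → LOAD → READ → LOAD → READ → SYNC  → end SYNC, accepted
w3: READ → SYNC → SYNC → SYNC → SYNC → SYNC  → end SYNC, accepted
w4: READ → LOAD → READ → LOAD → LOAD → LOAD  → end LOAD, rejected
w5: READ → LOAD → LOAD → READ → SYNC → SYNC  → end SYNC, accepted

3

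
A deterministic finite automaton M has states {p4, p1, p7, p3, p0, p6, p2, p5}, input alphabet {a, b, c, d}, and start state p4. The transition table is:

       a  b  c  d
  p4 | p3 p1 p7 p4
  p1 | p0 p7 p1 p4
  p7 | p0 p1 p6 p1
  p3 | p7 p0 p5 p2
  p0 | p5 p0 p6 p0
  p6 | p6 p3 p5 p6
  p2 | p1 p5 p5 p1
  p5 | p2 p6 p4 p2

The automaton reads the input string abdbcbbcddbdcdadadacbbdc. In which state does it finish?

p7

p4 → p3 → p0 → p0 → p0 → p6 → p3 → p0 → p6 → p6 → p6 → p3 → p2 → p5 → p2 → p1 → p4 → p3 → p2 → p1 → p1 → p7 → p1 → p4 → p7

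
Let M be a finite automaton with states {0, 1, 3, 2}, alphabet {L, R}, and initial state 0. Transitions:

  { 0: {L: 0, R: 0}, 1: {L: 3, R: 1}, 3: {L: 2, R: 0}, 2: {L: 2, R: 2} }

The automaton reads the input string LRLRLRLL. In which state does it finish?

0 → 0 → 0 → 0 → 0 → 0 → 0 → 0 → 0

0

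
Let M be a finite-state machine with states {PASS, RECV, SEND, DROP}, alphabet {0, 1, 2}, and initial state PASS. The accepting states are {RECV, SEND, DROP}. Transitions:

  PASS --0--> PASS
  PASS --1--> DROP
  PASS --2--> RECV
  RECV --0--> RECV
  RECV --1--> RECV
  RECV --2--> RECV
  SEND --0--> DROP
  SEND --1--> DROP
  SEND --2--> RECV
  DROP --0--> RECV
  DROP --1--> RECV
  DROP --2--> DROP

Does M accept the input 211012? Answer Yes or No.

PASS → RECV → RECV → RECV → RECV → RECV → RECV
End state RECV is accepting.

Yes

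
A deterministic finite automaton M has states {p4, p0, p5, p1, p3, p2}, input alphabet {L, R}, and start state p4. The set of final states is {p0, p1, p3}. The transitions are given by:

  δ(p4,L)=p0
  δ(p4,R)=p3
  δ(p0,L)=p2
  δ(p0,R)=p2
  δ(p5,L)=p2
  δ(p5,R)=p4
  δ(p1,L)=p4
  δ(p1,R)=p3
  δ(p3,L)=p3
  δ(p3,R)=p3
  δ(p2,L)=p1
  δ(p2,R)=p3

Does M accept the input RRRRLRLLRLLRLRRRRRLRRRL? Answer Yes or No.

Yes

p4 → p3 → p3 → p3 → p3 → p3 → p3 → p3 → p3 → p3 → p3 → p3 → p3 → p3 → p3 → p3 → p3 → p3 → p3 → p3 → p3 → p3 → p3 → p3
End state p3 is accepting.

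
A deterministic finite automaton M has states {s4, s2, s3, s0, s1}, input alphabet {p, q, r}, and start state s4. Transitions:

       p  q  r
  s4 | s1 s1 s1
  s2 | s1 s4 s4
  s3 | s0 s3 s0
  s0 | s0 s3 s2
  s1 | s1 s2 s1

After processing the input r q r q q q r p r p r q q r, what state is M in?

start at s4
read 'r': s4 → s1
read 'q': s1 → s2
read 'r': s2 → s4
read 'q': s4 → s1
read 'q': s1 → s2
read 'q': s2 → s4
read 'r': s4 → s1
read 'p': s1 → s1
read 'r': s1 → s1
read 'p': s1 → s1
read 'r': s1 → s1
read 'q': s1 → s2
read 'q': s2 → s4
read 'r': s4 → s1

s1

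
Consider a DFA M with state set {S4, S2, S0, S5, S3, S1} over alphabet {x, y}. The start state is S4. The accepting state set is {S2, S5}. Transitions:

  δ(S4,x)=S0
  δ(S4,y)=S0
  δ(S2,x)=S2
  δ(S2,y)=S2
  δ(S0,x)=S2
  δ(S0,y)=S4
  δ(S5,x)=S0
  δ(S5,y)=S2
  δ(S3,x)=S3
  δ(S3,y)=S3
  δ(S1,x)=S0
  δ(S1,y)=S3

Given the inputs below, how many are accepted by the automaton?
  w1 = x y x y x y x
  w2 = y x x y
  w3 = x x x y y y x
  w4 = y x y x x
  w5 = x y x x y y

w1:
  start at S4
  read 'x': S4 → S0
  read 'y': S0 → S4
  read 'x': S4 → S0
  read 'y': S0 → S4
  read 'x': S4 → S0
  read 'y': S0 → S4
  read 'x': S4 → S0
  end S0, rejected
w2:
  start at S4
  read 'y': S4 → S0
  read 'x': S0 → S2
  read 'x': S2 → S2
  read 'y': S2 → S2
  end S2, accepted
w3:
  start at S4
  read 'x': S4 → S0
  read 'x': S0 → S2
  read 'x': S2 → S2
  read 'y': S2 → S2
  read 'y': S2 → S2
  read 'y': S2 → S2
  read 'x': S2 → S2
  end S2, accepted
w4:
  start at S4
  read 'y': S4 → S0
  read 'x': S0 → S2
  read 'y': S2 → S2
  read 'x': S2 → S2
  read 'x': S2 → S2
  end S2, accepted
w5:
  start at S4
  read 'x': S4 → S0
  read 'y': S0 → S4
  read 'x': S4 → S0
  read 'x': S0 → S2
  read 'y': S2 → S2
  read 'y': S2 → S2
  end S2, accepted

4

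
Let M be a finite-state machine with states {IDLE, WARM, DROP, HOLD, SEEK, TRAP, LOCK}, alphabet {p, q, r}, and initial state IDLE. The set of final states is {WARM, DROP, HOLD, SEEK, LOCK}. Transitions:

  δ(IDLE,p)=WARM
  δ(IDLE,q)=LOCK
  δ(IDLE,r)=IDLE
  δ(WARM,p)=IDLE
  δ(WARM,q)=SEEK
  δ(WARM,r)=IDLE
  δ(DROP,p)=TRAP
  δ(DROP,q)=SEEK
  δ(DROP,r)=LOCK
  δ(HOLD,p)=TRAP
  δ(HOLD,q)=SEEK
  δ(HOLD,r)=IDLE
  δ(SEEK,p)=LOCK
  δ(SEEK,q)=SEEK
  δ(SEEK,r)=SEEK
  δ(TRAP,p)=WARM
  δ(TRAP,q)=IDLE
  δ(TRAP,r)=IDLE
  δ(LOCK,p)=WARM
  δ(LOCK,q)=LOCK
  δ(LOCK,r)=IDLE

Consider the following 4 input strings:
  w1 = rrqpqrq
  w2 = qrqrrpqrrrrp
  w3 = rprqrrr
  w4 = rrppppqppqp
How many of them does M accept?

w1:
  start at IDLE
  read 'r': IDLE → IDLE
  read 'r': IDLE → IDLE
  read 'q': IDLE → LOCK
  read 'p': LOCK → WARM
  read 'q': WARM → SEEK
  read 'r': SEEK → SEEK
  read 'q': SEEK → SEEK
  end SEEK, accepted
w2:
  start at IDLE
  read 'q': IDLE → LOCK
  read 'r': LOCK → IDLE
  read 'q': IDLE → LOCK
  read 'r': LOCK → IDLE
  read 'r': IDLE → IDLE
  read 'p': IDLE → WARM
  read 'q': WARM → SEEK
  read 'r': SEEK → SEEK
  read 'r': SEEK → SEEK
  read 'r': SEEK → SEEK
  read 'r': SEEK → SEEK
  read 'p': SEEK → LOCK
  end LOCK, accepted
w3:
  start at IDLE
  read 'r': IDLE → IDLE
  read 'p': IDLE → WARM
  read 'r': WARM → IDLE
  read 'q': IDLE → LOCK
  read 'r': LOCK → IDLE
  read 'r': IDLE → IDLE
  read 'r': IDLE → IDLE
  end IDLE, rejected
w4:
  start at IDLE
  read 'r': IDLE → IDLE
  read 'r': IDLE → IDLE
  read 'p': IDLE → WARM
  read 'p': WARM → IDLE
  read 'p': IDLE → WARM
  read 'p': WARM → IDLE
  read 'q': IDLE → LOCK
  read 'p': LOCK → WARM
  read 'p': WARM → IDLE
  read 'q': IDLE → LOCK
  read 'p': LOCK → WARM
  end WARM, accepted

3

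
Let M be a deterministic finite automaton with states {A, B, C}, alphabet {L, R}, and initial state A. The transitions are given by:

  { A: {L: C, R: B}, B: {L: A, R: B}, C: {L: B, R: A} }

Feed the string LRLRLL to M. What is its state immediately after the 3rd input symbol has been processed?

C

Trace: A -L-> C -R-> A -L-> C
After 3 symbols: C.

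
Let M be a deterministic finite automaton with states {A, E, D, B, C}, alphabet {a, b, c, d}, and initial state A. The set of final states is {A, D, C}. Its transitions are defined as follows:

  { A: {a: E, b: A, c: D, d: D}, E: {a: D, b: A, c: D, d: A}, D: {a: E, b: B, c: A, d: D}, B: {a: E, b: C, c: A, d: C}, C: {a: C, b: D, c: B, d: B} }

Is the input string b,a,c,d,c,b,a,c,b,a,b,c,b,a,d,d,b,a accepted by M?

Trace: A -b-> A -a-> E -c-> D -d-> D -c-> A -b-> A -a-> E -c-> D -b-> B -a-> E -b-> A -c-> D -b-> B -a-> E -d-> A -d-> D -b-> B -a-> E
End state E is not accepting.

No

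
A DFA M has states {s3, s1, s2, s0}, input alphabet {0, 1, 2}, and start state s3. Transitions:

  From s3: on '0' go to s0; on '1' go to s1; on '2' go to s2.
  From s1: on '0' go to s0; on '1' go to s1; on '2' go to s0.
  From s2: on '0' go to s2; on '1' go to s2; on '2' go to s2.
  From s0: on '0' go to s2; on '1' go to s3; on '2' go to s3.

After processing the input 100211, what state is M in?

s3 → s1 → s0 → s2 → s2 → s2 → s2

s2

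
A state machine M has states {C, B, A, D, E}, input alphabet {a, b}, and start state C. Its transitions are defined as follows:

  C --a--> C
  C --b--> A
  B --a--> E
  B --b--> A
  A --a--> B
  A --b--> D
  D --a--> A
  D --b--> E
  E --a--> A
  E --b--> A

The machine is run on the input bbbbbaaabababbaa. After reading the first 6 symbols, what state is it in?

A

start at C
read 'b': C → A
read 'b': A → D
read 'b': D → E
read 'b': E → A
read 'b': A → D
read 'a': D → A
After 6 symbols: A.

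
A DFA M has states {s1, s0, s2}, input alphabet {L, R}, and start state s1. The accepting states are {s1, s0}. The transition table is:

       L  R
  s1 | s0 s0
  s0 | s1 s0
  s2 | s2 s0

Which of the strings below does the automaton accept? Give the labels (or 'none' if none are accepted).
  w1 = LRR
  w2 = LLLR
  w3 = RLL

w1:
  start at s1
  read 'L': s1 → s0
  read 'R': s0 → s0
  read 'R': s0 → s0
  end s0, accepted
w2:
  start at s1
  read 'L': s1 → s0
  read 'L': s0 → s1
  read 'L': s1 → s0
  read 'R': s0 → s0
  end s0, accepted
w3:
  start at s1
  read 'R': s1 → s0
  read 'L': s0 → s1
  read 'L': s1 → s0
  end s0, accepted

w1, w2, w3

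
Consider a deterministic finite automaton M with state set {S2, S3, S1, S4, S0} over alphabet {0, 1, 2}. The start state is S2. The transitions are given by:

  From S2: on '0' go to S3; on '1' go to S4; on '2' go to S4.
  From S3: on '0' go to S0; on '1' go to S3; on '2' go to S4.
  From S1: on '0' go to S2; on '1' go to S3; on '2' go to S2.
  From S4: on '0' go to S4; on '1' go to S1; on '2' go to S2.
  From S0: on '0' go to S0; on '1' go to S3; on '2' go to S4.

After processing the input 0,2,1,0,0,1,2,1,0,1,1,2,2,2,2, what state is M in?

S4

Trace: S2 -0-> S3 -2-> S4 -1-> S1 -0-> S2 -0-> S3 -1-> S3 -2-> S4 -1-> S1 -0-> S2 -1-> S4 -1-> S1 -2-> S2 -2-> S4 -2-> S2 -2-> S4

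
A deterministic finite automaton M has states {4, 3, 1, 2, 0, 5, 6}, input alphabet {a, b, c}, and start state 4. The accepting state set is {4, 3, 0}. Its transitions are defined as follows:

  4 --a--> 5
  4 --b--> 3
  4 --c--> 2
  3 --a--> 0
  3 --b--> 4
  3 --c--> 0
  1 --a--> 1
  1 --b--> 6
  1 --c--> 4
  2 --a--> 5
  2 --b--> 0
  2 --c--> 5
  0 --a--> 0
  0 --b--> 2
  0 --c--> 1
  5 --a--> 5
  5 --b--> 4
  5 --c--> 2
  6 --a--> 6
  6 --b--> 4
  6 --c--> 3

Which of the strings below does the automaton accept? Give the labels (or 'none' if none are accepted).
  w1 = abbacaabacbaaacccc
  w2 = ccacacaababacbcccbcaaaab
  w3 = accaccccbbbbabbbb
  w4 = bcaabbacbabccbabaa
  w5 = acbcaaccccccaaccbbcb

w3

w1:
  start at 4
  read 'a': 4 → 5
  read 'b': 5 → 4
  read 'b': 4 → 3
  read 'a': 3 → 0
  read 'c': 0 → 1
  read 'a': 1 → 1
  read 'a': 1 → 1
  read 'b': 1 → 6
  read 'a': 6 → 6
  read 'c': 6 → 3
  read 'b': 3 → 4
  read 'a': 4 → 5
  read 'a': 5 → 5
  read 'a': 5 → 5
  read 'c': 5 → 2
  read 'c': 2 → 5
  read 'c': 5 → 2
  read 'c': 2 → 5
  end 5, rejected
w2:
  start at 4
  read 'c': 4 → 2
  read 'c': 2 → 5
  read 'a': 5 → 5
  read 'c': 5 → 2
  read 'a': 2 → 5
  read 'c': 5 → 2
  read 'a': 2 → 5
  read 'a': 5 → 5
  read 'b': 5 → 4
  read 'a': 4 → 5
  read 'b': 5 → 4
  read 'a': 4 → 5
  read 'c': 5 → 2
  read 'b': 2 → 0
  read 'c': 0 → 1
  read 'c': 1 → 4
  read 'c': 4 → 2
  read 'b': 2 → 0
  read 'c': 0 → 1
  read 'a': 1 → 1
  read 'a': 1 → 1
  read 'a': 1 → 1
  read 'a': 1 → 1
  read 'b': 1 → 6
  end 6, rejected
w3:
  start at 4
  read 'a': 4 → 5
  read 'c': 5 → 2
  read 'c': 2 → 5
  read 'a': 5 → 5
  read 'c': 5 → 2
  read 'c': 2 → 5
  read 'c': 5 → 2
  read 'c': 2 → 5
  read 'b': 5 → 4
  read 'b': 4 → 3
  read 'b': 3 → 4
  read 'b': 4 → 3
  read 'a': 3 → 0
  read 'b': 0 → 2
  read 'b': 2 → 0
  read 'b': 0 → 2
  read 'b': 2 → 0
  end 0, accepted
w4:
  start at 4
  read 'b': 4 → 3
  read 'c': 3 → 0
  read 'a': 0 → 0
  read 'a': 0 → 0
  read 'b': 0 → 2
  read 'b': 2 → 0
  read 'a': 0 → 0
  read 'c': 0 → 1
  read 'b': 1 → 6
  read 'a': 6 → 6
  read 'b': 6 → 4
  read 'c': 4 → 2
  read 'c': 2 → 5
  read 'b': 5 → 4
  read 'a': 4 → 5
  read 'b': 5 → 4
  read 'a': 4 → 5
  read 'a': 5 → 5
  end 5, rejected
w5:
  start at 4
  read 'a': 4 → 5
  read 'c': 5 → 2
  read 'b': 2 → 0
  read 'c': 0 → 1
  read 'a': 1 → 1
  read 'a': 1 → 1
  read 'c': 1 → 4
  read 'c': 4 → 2
  read 'c': 2 → 5
  read 'c': 5 → 2
  read 'c': 2 → 5
  read 'c': 5 → 2
  read 'a': 2 → 5
  read 'a': 5 → 5
  read 'c': 5 → 2
  read 'c': 2 → 5
  read 'b': 5 → 4
  read 'b': 4 → 3
  read 'c': 3 → 0
  read 'b': 0 → 2
  end 2, rejected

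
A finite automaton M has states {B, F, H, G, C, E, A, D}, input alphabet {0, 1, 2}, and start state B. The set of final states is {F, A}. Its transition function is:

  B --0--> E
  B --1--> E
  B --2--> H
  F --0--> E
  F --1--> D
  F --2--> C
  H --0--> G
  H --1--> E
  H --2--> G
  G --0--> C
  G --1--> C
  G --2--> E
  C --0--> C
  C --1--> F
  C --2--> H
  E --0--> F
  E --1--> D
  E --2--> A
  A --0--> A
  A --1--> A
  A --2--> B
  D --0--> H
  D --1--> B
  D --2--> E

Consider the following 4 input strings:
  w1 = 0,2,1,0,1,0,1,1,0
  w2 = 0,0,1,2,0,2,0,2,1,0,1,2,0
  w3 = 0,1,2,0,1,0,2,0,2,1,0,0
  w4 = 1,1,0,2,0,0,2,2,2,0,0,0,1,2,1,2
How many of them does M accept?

2

w1: Trace: B -0-> E -2-> A -1-> A -0-> A -1-> A -0-> A -1-> A -1-> A -0-> A  → end A, accepted
w2: Trace: B -0-> E -0-> F -1-> D -2-> E -0-> F -2-> C -0-> C -2-> H -1-> E -0-> F -1-> D -2-> E -0-> F  → end F, accepted
w3: Trace: B -0-> E -1-> D -2-> E -0-> F -1-> D -0-> H -2-> G -0-> C -2-> H -1-> E -0-> F -0-> E  → end E, rejected
w4: Trace: B -1-> E -1-> D -0-> H -2-> G -0-> C -0-> C -2-> H -2-> G -2-> E -0-> F -0-> E -0-> F -1-> D -2-> E -1-> D -2-> E  → end E, rejected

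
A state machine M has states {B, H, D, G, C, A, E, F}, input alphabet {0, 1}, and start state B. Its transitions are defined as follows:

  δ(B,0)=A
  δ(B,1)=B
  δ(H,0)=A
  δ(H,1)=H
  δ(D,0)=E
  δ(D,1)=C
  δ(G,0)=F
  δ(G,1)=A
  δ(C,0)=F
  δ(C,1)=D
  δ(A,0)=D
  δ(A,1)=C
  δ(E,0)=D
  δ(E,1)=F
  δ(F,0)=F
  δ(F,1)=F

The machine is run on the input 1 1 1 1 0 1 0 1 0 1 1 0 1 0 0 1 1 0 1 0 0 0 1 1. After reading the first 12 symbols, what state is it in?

B → B → B → B → B → A → C → F → F → F → F → F → F
After 12 symbols: F.

F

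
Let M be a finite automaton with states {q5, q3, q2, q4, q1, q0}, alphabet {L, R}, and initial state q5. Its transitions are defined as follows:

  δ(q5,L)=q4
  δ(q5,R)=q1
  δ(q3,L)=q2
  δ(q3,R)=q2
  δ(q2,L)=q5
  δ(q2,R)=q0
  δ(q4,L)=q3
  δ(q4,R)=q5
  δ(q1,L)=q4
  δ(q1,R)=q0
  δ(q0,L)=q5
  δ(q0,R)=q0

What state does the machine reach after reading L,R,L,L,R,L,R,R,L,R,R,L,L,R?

q5

Trace: q5 -L-> q4 -R-> q5 -L-> q4 -L-> q3 -R-> q2 -L-> q5 -R-> q1 -R-> q0 -L-> q5 -R-> q1 -R-> q0 -L-> q5 -L-> q4 -R-> q5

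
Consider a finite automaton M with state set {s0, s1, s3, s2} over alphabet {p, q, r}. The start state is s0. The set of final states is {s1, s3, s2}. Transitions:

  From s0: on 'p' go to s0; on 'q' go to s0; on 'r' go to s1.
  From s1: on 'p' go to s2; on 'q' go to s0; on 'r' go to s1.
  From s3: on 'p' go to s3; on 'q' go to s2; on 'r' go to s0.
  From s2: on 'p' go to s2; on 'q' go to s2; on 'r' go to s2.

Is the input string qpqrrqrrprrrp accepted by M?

Trace: s0 -q-> s0 -p-> s0 -q-> s0 -r-> s1 -r-> s1 -q-> s0 -r-> s1 -r-> s1 -p-> s2 -r-> s2 -r-> s2 -r-> s2 -p-> s2
End state s2 is accepting.

Yes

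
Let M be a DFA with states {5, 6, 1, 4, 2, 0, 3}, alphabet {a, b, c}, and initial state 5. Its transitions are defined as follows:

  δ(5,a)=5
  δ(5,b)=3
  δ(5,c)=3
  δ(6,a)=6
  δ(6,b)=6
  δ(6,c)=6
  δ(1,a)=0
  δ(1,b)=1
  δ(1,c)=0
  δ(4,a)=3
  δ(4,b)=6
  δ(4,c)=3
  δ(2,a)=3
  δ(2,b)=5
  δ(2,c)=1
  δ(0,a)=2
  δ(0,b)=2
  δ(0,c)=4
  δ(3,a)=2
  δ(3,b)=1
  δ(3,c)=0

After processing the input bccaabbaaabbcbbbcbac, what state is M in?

Trace: 5 -b-> 3 -c-> 0 -c-> 4 -a-> 3 -a-> 2 -b-> 5 -b-> 3 -a-> 2 -a-> 3 -a-> 2 -b-> 5 -b-> 3 -c-> 0 -b-> 2 -b-> 5 -b-> 3 -c-> 0 -b-> 2 -a-> 3 -c-> 0

0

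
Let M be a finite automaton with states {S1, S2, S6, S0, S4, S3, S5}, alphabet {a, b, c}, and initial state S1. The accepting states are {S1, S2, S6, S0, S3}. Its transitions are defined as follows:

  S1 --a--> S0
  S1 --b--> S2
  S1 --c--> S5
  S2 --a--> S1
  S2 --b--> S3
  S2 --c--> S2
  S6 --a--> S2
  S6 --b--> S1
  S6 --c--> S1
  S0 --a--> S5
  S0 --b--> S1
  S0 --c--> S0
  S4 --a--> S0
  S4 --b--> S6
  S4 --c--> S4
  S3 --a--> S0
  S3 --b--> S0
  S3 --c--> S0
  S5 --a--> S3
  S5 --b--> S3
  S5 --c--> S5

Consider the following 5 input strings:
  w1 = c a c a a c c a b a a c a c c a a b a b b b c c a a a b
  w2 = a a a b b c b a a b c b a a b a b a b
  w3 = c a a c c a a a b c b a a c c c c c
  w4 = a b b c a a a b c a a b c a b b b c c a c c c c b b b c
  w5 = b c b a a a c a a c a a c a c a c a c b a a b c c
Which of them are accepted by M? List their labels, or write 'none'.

w1:
  start at S1
  read 'c': S1 → S5
  read 'a': S5 → S3
  read 'c': S3 → S0
  read 'a': S0 → S5
  read 'a': S5 → S3
  read 'c': S3 → S0
  read 'c': S0 → S0
  read 'a': S0 → S5
  read 'b': S5 → S3
  read 'a': S3 → S0
  read 'a': S0 → S5
  read 'c': S5 → S5
  read 'a': S5 → S3
  read 'c': S3 → S0
  read 'c': S0 → S0
  read 'a': S0 → S5
  read 'a': S5 → S3
  read 'b': S3 → S0
  read 'a': S0 → S5
  read 'b': S5 → S3
  read 'b': S3 → S0
  read 'b': S0 → S1
  read 'c': S1 → S5
  read 'c': S5 → S5
  read 'a': S5 → S3
  read 'a': S3 → S0
  read 'a': S0 → S5
  read 'b': S5 → S3
  end S3, accepted
w2:
  start at S1
  read 'a': S1 → S0
  read 'a': S0 → S5
  read 'a': S5 → S3
  read 'b': S3 → S0
  read 'b': S0 → S1
  read 'c': S1 → S5
  read 'b': S5 → S3
  read 'a': S3 → S0
  read 'a': S0 → S5
  read 'b': S5 → S3
  read 'c': S3 → S0
  read 'b': S0 → S1
  read 'a': S1 → S0
  read 'a': S0 → S5
  read 'b': S5 → S3
  read 'a': S3 → S0
  read 'b': S0 → S1
  read 'a': S1 → S0
  read 'b': S0 → S1
  end S1, accepted
w3:
  start at S1
  read 'c': S1 → S5
  read 'a': S5 → S3
  read 'a': S3 → S0
  read 'c': S0 → S0
  read 'c': S0 → S0
  read 'a': S0 → S5
  read 'a': S5 → S3
  read 'a': S3 → S0
  read 'b': S0 → S1
  read 'c': S1 → S5
  read 'b': S5 → S3
  read 'a': S3 → S0
  read 'a': S0 → S5
  read 'c': S5 → S5
  read 'c': S5 → S5
  read 'c': S5 → S5
  read 'c': S5 → S5
  read 'c': S5 → S5
  end S5, rejected
w4:
  start at S1
  read 'a': S1 → S0
  read 'b': S0 → S1
  read 'b': S1 → S2
  read 'c': S2 → S2
  read 'a': S2 → S1
  read 'a': S1 → S0
  read 'a': S0 → S5
  read 'b': S5 → S3
  read 'c': S3 → S0
  read 'a': S0 → S5
  read 'a': S5 → S3
  read 'b': S3 → S0
  read 'c': S0 → S0
  read 'a': S0 → S5
  read 'b': S5 → S3
  read 'b': S3 → S0
  read 'b': S0 → S1
  read 'c': S1 → S5
  read 'c': S5 → S5
  read 'a': S5 → S3
  read 'c': S3 → S0
  read 'c': S0 → S0
  read 'c': S0 → S0
  read 'c': S0 → S0
  read 'b': S0 → S1
  read 'b': S1 → S2
  read 'b': S2 → S3
  read 'c': S3 → S0
  end S0, accepted
w5:
  start at S1
  read 'b': S1 → S2
  read 'c': S2 → S2
  read 'b': S2 → S3
  read 'a': S3 → S0
  read 'a': S0 → S5
  read 'a': S5 → S3
  read 'c': S3 → S0
  read 'a': S0 → S5
  read 'a': S5 → S3
  read 'c': S3 → S0
  read 'a': S0 → S5
  read 'a': S5 → S3
  read 'c': S3 → S0
  read 'a': S0 → S5
  read 'c': S5 → S5
  read 'a': S5 → S3
  read 'c': S3 → S0
  read 'a': S0 → S5
  read 'c': S5 → S5
  read 'b': S5 → S3
  read 'a': S3 → S0
  read 'a': S0 → S5
  read 'b': S5 → S3
  read 'c': S3 → S0
  read 'c': S0 → S0
  end S0, accepted

w1, w2, w4, w5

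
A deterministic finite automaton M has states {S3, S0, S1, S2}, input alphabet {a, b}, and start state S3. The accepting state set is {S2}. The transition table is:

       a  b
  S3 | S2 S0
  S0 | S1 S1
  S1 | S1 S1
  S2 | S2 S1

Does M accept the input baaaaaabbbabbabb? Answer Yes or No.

start at S3
read 'b': S3 → S0
read 'a': S0 → S1
read 'a': S1 → S1
read 'a': S1 → S1
read 'a': S1 → S1
read 'a': S1 → S1
read 'a': S1 → S1
read 'b': S1 → S1
read 'b': S1 → S1
read 'b': S1 → S1
read 'a': S1 → S1
read 'b': S1 → S1
read 'b': S1 → S1
read 'a': S1 → S1
read 'b': S1 → S1
read 'b': S1 → S1
End state S1 is not accepting.

No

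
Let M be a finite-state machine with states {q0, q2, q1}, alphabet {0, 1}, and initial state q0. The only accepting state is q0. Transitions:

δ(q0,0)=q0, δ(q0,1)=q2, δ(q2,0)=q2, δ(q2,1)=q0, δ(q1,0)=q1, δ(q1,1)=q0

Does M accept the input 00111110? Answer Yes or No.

No

start at q0
read '0': q0 → q0
read '0': q0 → q0
read '1': q0 → q2
read '1': q2 → q0
read '1': q0 → q2
read '1': q2 → q0
read '1': q0 → q2
read '0': q2 → q2
End state q2 is not accepting.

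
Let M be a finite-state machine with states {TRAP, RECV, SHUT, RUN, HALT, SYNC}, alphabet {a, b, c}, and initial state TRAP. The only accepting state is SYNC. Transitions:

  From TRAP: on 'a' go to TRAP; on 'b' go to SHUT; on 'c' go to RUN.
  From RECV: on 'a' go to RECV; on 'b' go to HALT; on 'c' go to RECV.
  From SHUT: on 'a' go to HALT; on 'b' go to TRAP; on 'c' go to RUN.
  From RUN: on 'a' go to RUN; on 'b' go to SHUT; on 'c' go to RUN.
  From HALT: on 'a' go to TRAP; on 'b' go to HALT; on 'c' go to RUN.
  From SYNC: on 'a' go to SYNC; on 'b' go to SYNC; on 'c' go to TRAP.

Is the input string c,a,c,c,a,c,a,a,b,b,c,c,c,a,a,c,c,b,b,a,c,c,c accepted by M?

No

start at TRAP
read 'c': TRAP → RUN
read 'a': RUN → RUN
read 'c': RUN → RUN
read 'c': RUN → RUN
read 'a': RUN → RUN
read 'c': RUN → RUN
read 'a': RUN → RUN
read 'a': RUN → RUN
read 'b': RUN → SHUT
read 'b': SHUT → TRAP
read 'c': TRAP → RUN
read 'c': RUN → RUN
read 'c': RUN → RUN
read 'a': RUN → RUN
read 'a': RUN → RUN
read 'c': RUN → RUN
read 'c': RUN → RUN
read 'b': RUN → SHUT
read 'b': SHUT → TRAP
read 'a': TRAP → TRAP
read 'c': TRAP → RUN
read 'c': RUN → RUN
read 'c': RUN → RUN
End state RUN is not accepting.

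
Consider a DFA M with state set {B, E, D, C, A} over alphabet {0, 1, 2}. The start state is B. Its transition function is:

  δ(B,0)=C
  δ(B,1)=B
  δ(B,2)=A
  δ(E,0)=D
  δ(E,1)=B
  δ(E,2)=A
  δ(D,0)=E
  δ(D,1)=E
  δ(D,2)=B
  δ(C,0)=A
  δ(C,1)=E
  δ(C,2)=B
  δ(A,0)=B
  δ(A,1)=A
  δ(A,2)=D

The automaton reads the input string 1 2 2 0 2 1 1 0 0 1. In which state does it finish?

B → B → A → D → E → A → A → A → B → C → E

E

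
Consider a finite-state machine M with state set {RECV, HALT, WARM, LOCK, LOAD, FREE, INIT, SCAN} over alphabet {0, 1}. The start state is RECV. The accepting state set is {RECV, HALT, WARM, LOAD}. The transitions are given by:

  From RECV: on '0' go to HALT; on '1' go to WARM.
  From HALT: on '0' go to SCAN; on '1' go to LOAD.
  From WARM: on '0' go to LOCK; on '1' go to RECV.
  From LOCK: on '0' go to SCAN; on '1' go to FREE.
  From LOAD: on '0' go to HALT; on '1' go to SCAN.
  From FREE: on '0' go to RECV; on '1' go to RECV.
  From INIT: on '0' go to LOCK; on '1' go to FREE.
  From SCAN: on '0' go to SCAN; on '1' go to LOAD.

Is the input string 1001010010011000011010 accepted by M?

Yes

Trace: RECV -1-> WARM -0-> LOCK -0-> SCAN -1-> LOAD -0-> HALT -1-> LOAD -0-> HALT -0-> SCAN -1-> LOAD -0-> HALT -0-> SCAN -1-> LOAD -1-> SCAN -0-> SCAN -0-> SCAN -0-> SCAN -0-> SCAN -1-> LOAD -1-> SCAN -0-> SCAN -1-> LOAD -0-> HALT
End state HALT is accepting.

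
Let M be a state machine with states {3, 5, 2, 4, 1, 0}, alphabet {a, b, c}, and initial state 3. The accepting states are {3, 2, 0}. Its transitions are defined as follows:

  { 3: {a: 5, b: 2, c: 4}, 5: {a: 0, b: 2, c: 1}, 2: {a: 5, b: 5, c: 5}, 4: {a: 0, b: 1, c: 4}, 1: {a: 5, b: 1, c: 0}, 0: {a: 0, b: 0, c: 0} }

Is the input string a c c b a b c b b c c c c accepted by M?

Trace: 3 -a-> 5 -c-> 1 -c-> 0 -b-> 0 -a-> 0 -b-> 0 -c-> 0 -b-> 0 -b-> 0 -c-> 0 -c-> 0 -c-> 0 -c-> 0
End state 0 is accepting.

Yes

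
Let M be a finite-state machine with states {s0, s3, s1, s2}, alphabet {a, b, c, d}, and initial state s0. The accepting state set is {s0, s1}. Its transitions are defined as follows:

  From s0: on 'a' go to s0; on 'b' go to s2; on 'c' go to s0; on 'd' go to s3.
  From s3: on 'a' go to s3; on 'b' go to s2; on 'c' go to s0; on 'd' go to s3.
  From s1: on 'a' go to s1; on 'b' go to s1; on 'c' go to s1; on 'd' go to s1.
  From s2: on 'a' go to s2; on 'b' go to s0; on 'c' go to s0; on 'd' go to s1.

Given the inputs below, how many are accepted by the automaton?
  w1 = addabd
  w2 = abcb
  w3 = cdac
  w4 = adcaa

w1:
  start at s0
  read 'a': s0 → s0
  read 'd': s0 → s3
  read 'd': s3 → s3
  read 'a': s3 → s3
  read 'b': s3 → s2
  read 'd': s2 → s1
  end s1, accepted
w2:
  start at s0
  read 'a': s0 → s0
  read 'b': s0 → s2
  read 'c': s2 → s0
  read 'b': s0 → s2
  end s2, rejected
w3:
  start at s0
  read 'c': s0 → s0
  read 'd': s0 → s3
  read 'a': s3 → s3
  read 'c': s3 → s0
  end s0, accepted
w4:
  start at s0
  read 'a': s0 → s0
  read 'd': s0 → s3
  read 'c': s3 → s0
  read 'a': s0 → s0
  read 'a': s0 → s0
  end s0, accepted

3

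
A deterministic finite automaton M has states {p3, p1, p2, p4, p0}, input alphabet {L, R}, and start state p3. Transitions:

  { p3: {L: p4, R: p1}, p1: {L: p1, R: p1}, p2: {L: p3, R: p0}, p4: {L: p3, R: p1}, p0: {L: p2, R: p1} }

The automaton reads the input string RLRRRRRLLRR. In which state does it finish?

p1

p3 → p1 → p1 → p1 → p1 → p1 → p1 → p1 → p1 → p1 → p1 → p1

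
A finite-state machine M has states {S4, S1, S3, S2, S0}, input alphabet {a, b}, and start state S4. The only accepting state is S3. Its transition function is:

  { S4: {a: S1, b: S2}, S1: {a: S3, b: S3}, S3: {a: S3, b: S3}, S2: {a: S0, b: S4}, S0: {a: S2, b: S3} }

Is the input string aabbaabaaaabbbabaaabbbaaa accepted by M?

Yes

Trace: S4 -a-> S1 -a-> S3 -b-> S3 -b-> S3 -a-> S3 -a-> S3 -b-> S3 -a-> S3 -a-> S3 -a-> S3 -a-> S3 -b-> S3 -b-> S3 -b-> S3 -a-> S3 -b-> S3 -a-> S3 -a-> S3 -a-> S3 -b-> S3 -b-> S3 -b-> S3 -a-> S3 -a-> S3 -a-> S3
End state S3 is accepting.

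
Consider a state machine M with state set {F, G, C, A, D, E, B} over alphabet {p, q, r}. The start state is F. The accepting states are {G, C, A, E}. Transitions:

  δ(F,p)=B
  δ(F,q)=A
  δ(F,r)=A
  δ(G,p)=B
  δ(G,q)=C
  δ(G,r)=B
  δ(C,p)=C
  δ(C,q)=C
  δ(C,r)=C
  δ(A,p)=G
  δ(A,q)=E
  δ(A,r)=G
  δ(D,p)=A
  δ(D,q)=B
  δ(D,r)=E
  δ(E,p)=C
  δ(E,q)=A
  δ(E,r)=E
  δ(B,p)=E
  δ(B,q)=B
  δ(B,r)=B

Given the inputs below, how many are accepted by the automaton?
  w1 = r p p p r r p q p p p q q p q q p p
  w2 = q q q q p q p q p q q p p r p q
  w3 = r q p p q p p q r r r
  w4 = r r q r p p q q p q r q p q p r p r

w1: Trace: F -r-> A -p-> G -p-> B -p-> E -r-> E -r-> E -p-> C -q-> C -p-> C -p-> C -p-> C -q-> C -q-> C -p-> C -q-> C -q-> C -p-> C -p-> C  → end C, accepted
w2: Trace: F -q-> A -q-> E -q-> A -q-> E -p-> C -q-> C -p-> C -q-> C -p-> C -q-> C -q-> C -p-> C -p-> C -r-> C -p-> C -q-> C  → end C, accepted
w3: Trace: F -r-> A -q-> E -p-> C -p-> C -q-> C -p-> C -p-> C -q-> C -r-> C -r-> C -r-> C  → end C, accepted
w4: Trace: F -r-> A -r-> G -q-> C -r-> C -p-> C -p-> C -q-> C -q-> C -p-> C -q-> C -r-> C -q-> C -p-> C -q-> C -p-> C -r-> C -p-> C -r-> C  → end C, accepted

4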